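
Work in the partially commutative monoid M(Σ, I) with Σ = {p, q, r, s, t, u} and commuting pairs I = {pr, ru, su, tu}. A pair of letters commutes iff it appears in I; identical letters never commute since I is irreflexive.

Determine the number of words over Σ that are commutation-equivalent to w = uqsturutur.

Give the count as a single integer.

drop 0:u onto floor
drop 1:q onto {0:u}
drop 2:s onto {1:q}
drop 3:t onto {2:s}
drop 4:u onto {1:q}
drop 5:r onto {3:t}
drop 6:u onto {4:u}
drop 7:t onto {5:r}
drop 8:u onto {6:u}
drop 9:r onto {7:t}
ground layer = {0:u}
drop-orders for the pieces not yet dropped (sum over which currently-grounded one goes next):
  1 to go: {8} 1  {9} 1
  2 to go: {6,8} 1  {7,9} 1  {8,9} 2
  3 to go: {4,6,8} 1  {5,7,9} 1  {6,8,9} 3  {7,8,9} 3
  4 to go: {3,5,7,9} 1  {4,6,8,9} 4  {5,7,8,9} 4  {6,7,8,9} 6
  5 to go: {2,3,5,7,9} 1  {3,5,7,8,9} 5  {4,6,7,8,9} 10  {5,6,7,8,9} 10
  6 to go: {2,3,5,7,8,9} 6  {3,5,6,7,8,9} 15  {4,5,6,7,8,9} 20
  7 to go: {2,3,5,6,7,8,9} 21  {3,4,5,6,7,8,9} 35
  8 to go: {2,3,4,5,6,7,8,9} 56
  if 0:u drops first: 56 orders

56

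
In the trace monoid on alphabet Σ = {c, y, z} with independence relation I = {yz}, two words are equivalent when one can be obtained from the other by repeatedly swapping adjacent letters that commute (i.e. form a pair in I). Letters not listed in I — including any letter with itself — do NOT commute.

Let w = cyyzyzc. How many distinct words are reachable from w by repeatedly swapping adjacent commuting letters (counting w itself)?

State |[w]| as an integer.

10

piece 0:c — minimal
piece 1:y rests on {0:c}
piece 2:y rests on {1:y}
piece 3:z rests on {0:c}
piece 4:y rests on {2:y}
piece 5:z rests on {3:z}
piece 6:c rests on {4:y, 5:z}
minimal pieces: {0:c}
ways to finish when only these pieces remain (= sum over removing one remaining piece with nothing left below it):
  1 left: {6}→1
  2 left: {4,6}→1  {5,6}→1
  3 left: {2,4,6}→1  {3,5,6}→1  {4,5,6}→2
  4 left: {1,2,4,6}→1  {2,4,5,6}→3  {3,4,5,6}→3
  5 left: {1,2,4,5,6}→4  {2,3,4,5,6}→6
  placing 0:c first → 10 extensions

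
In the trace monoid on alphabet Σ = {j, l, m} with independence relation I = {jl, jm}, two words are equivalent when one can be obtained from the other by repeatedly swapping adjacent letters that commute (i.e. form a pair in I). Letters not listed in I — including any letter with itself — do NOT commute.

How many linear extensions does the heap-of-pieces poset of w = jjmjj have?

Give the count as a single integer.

#0=j has no predecessor
#1=j depends on [0:j]
#2=m has no predecessor
#3=j depends on [1:j]
#4=j depends on [3:j]
sources: [0:j, 2:m]
N(rest) = Σ N(rest − s) over sources s of rest; N(one piece) = 1:
  size 1 → [2]=1  [4]=1
  size 2 → [2,4]=2  [3,4]=1
  size 3 → [1,3,4]=1  [2,3,4]=3
  first=0(j) contributes 4
  first=2(m) contributes 1
|[w]| = 5

5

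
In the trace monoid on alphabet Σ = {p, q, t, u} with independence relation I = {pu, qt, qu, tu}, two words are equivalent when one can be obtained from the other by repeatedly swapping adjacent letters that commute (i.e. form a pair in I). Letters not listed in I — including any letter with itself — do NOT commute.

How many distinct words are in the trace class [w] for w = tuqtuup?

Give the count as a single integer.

105

piece 0:t — minimal
piece 1:u — minimal
piece 2:q — minimal
piece 3:t rests on {0:t}
piece 4:u rests on {1:u}
piece 5:u rests on {4:u}
piece 6:p rests on {2:q, 3:t}
minimal pieces: {0:t, 1:u, 2:q}
ways to finish when only these pieces remain (= sum over removing one remaining piece with nothing left below it):
  1 left: {5}→1  {6}→1
  2 left: {2,6}→1  {3,6}→1  {4,5}→1  {5,6}→2
  3 left: {0,3,6}→1  {1,4,5}→1  {2,3,6}→2  {2,5,6}→3  {3,5,6}→3  {4,5,6}→3
  4 left: {0,2,3,6}→3  {0,3,5,6}→4  {1,4,5,6}→4  {2,3,5,6}→8  {2,4,5,6}→6  {3,4,5,6}→6
  5 left: {0,2,3,5,6}→15  {0,3,4,5,6}→10  {1,2,4,5,6}→10  {1,3,4,5,6}→10  {2,3,4,5,6}→20
  placing 0:t first → 40 extensions
  placing 1:u first → 45 extensions
  placing 2:q first → 20 extensions
total linear extensions = 105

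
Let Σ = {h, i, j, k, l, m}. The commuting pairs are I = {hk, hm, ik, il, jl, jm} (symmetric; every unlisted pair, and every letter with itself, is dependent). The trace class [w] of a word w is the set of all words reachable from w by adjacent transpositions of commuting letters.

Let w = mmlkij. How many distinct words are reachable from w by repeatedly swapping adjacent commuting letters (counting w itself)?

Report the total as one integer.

0(m) covers ∅
1(m) covers 0:m
2(l) covers 1:m
3(k) covers 2:l
4(i) covers 1:m
5(j) covers 3:k, 4:i
floor of heap: 0:m
completions by unplaced set U, small U first (add the entries for U minus each lowest piece of U):
  |U|=1: {5}:1
  |U|=2: {3,5}:1  {4,5}:1
  |U|=3: {2,3,5}:1  {3,4,5}:2
  |U|=4: {2,3,4,5}:3
  start at 0(m): 3

3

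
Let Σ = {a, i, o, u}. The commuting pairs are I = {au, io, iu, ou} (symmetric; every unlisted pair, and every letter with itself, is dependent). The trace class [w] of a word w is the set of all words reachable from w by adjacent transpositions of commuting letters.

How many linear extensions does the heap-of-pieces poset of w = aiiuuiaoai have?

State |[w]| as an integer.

drop 0:a onto floor
drop 1:i onto {0:a}
drop 2:i onto {1:i}
drop 3:u onto floor
drop 4:u onto {3:u}
drop 5:i onto {2:i}
drop 6:a onto {5:i}
drop 7:o onto {6:a}
drop 8:a onto {7:o}
drop 9:i onto {8:a}
ground layer = {0:a, 3:u}
drop-orders for the pieces not yet dropped (sum over which currently-grounded one goes next):
  1 to go: {4} 1  {9} 1
  2 to go: {3,4} 1  {4,9} 2  {8,9} 1
  3 to go: {3,4,9} 3  {4,8,9} 3  {7,8,9} 1
  4 to go: {3,4,8,9} 6  {4,7,8,9} 4  {6,7,8,9} 1
  5 to go: {3,4,7,8,9} 10  {4,6,7,8,9} 5  {5,6,7,8,9} 1
  6 to go: {2,5,6,7,8,9} 1  {3,4,6,7,8,9} 15  {4,5,6,7,8,9} 6
  7 to go: {1,2,5,6,7,8,9} 1  {2,4,5,6,7,8,9} 7  {3,4,5,6,7,8,9} 21
  8 to go: {0,1,2,5,6,7,8,9} 1  {1,2,4,5,6,7,8,9} 8  {2,3,4,5,6,7,8,9} 28
  if 0:a drops first: 36 orders
  if 3:u drops first: 9 orders
heap linearizations: 45

45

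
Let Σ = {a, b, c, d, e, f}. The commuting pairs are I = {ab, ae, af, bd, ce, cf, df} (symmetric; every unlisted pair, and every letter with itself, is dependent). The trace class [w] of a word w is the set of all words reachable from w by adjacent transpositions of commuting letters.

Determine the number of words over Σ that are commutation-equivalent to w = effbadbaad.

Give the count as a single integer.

0(e) covers ∅
1(f) covers 0:e
2(f) covers 1:f
3(b) covers 2:f
4(a) covers ∅
5(d) covers 0:e, 4:a
6(b) covers 3:b
7(a) covers 5:d
8(a) covers 7:a
9(d) covers 8:a
floor of heap: 0:e, 4:a
completions by unplaced set U, small U first (add the entries for U minus each lowest piece of U):
  |U|=1: {6}:1  {9}:1
  |U|=2: {3,6}:1  {6,9}:2  {8,9}:1
  |U|=3: {2,3,6}:1  {3,6,9}:3  {6,8,9}:3  {7,8,9}:1
  |U|=4: {1,2,3,6}:1  {2,3,6,9}:4  {3,6,8,9}:6  {5,7,8,9}:1  {6,7,8,9}:4
  |U|=5: {1,2,3,6,9}:5  {2,3,6,8,9}:10  {3,6,7,8,9}:10  {4,5,7,8,9}:1  {5,6,7,8,9}:5
  |U|=6: {1,2,3,6,8,9}:15  {2,3,6,7,8,9}:20  {3,5,6,7,8,9}:15  {4,5,6,7,8,9}:6
  |U|=7: {1,2,3,6,7,8,9}:35  {2,3,5,6,7,8,9}:35  {3,4,5,6,7,8,9}:21
  |U|=8: {1,2,3,5,6,7,8,9}:70  {2,3,4,5,6,7,8,9}:56
  start at 0(e): 126
  start at 4(a): 70
sum over floor = 196

196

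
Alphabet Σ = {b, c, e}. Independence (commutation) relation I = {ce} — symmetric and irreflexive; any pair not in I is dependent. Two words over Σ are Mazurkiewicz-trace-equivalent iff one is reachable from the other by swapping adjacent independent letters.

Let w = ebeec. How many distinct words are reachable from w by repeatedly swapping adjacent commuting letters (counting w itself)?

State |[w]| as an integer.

drop 0:e onto floor
drop 1:b onto {0:e}
drop 2:e onto {1:b}
drop 3:e onto {2:e}
drop 4:c onto {1:b}
ground layer = {0:e}
drop-orders for the pieces not yet dropped (sum over which currently-grounded one goes next):
  1 to go: {3} 1  {4} 1
  2 to go: {2,3} 1  {3,4} 2
  3 to go: {2,3,4} 3
  if 0:e drops first: 3 orders

3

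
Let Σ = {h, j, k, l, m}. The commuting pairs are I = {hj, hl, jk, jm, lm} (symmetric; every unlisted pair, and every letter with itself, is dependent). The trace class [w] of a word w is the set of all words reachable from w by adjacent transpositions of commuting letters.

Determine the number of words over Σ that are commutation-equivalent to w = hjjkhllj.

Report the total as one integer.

piece 0:h — minimal
piece 1:j — minimal
piece 2:j rests on {1:j}
piece 3:k rests on {0:h}
piece 4:h rests on {3:k}
piece 5:l rests on {2:j, 3:k}
piece 6:l rests on {5:l}
piece 7:j rests on {6:l}
minimal pieces: {0:h, 1:j}
ways to finish when only these pieces remain (= sum over removing one remaining piece with nothing left below it):
  1 left: {4}→1  {7}→1
  2 left: {4,7}→2  {6,7}→1
  3 left: {4,6,7}→3  {5,6,7}→1
  4 left: {2,5,6,7}→1  {4,5,6,7}→4
  5 left: {1,2,5,6,7}→1  {2,4,5,6,7}→5  {3,4,5,6,7}→4
  6 left: {0,3,4,5,6,7}→4  {1,2,4,5,6,7}→6  {2,3,4,5,6,7}→9
  placing 0:h first → 15 extensions
  placing 1:j first → 13 extensions
total linear extensions = 28

28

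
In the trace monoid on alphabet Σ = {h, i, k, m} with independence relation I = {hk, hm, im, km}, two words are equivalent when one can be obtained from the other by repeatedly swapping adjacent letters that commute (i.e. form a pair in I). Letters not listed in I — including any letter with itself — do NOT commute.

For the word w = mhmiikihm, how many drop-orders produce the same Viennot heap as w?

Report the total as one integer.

drop 0:m onto floor
drop 1:h onto floor
drop 2:m onto {0:m}
drop 3:i onto {1:h}
drop 4:i onto {3:i}
drop 5:k onto {4:i}
drop 6:i onto {5:k}
drop 7:h onto {6:i}
drop 8:m onto {2:m}
ground layer = {0:m, 1:h}
drop-orders for the pieces not yet dropped (sum over which currently-grounded one goes next):
  1 to go: {7} 1  {8} 1
  2 to go: {2,8} 1  {6,7} 1  {7,8} 2
  3 to go: {0,2,8} 1  {2,7,8} 3  {5,6,7} 1  {6,7,8} 3
  4 to go: {0,2,7,8} 4  {2,6,7,8} 6  {4,5,6,7} 1  {5,6,7,8} 4
  5 to go: {0,2,6,7,8} 10  {2,5,6,7,8} 10  {3,4,5,6,7} 1  {4,5,6,7,8} 5
  6 to go: {0,2,5,6,7,8} 20  {1,3,4,5,6,7} 1  {2,4,5,6,7,8} 15  {3,4,5,6,7,8} 6
  7 to go: {0,2,4,5,6,7,8} 35  {1,3,4,5,6,7,8} 7  {2,3,4,5,6,7,8} 21
  if 0:m drops first: 28 orders
  if 1:h drops first: 56 orders
heap linearizations: 84

84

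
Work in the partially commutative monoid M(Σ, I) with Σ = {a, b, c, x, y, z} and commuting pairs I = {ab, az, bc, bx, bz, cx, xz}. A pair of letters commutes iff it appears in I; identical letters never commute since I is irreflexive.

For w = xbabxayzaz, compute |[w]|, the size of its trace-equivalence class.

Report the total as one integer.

45

#0=x has no predecessor
#1=b has no predecessor
#2=a depends on [0:x]
#3=b depends on [1:b]
#4=x depends on [2:a]
#5=a depends on [4:x]
#6=y depends on [3:b, 5:a]
#7=z depends on [6:y]
#8=a depends on [6:y]
#9=z depends on [7:z]
sources: [0:x, 1:b]
N(rest) = Σ N(rest − s) over sources s of rest; N(one piece) = 1:
  size 1 → [8]=1  [9]=1
  size 2 → [7,9]=1  [8,9]=2
  size 3 → [7,8,9]=3
  size 4 → [6,7,8,9]=3
  size 5 → [3,6,7,8,9]=3  [5,6,7,8,9]=3
  size 6 → [1,3,6,7,8,9]=3  [3,5,6,7,8,9]=6  [4,5,6,7,8,9]=3
  size 7 → [1,3,5,6,7,8,9]=9  [2,4,5,6,7,8,9]=3  [3,4,5,6,7,8,9]=9
  size 8 → [0,2,4,5,6,7,8,9]=3  [1,3,4,5,6,7,8,9]=18  [2,3,4,5,6,7,8,9]=12
  first=0(x) contributes 30
  first=1(b) contributes 15
|[w]| = 45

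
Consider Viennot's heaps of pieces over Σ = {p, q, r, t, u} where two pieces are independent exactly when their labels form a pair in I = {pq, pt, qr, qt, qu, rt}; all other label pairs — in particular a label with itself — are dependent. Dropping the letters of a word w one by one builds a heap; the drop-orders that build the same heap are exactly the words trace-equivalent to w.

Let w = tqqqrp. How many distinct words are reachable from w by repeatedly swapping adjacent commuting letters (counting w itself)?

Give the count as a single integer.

#0=t has no predecessor
#1=q has no predecessor
#2=q depends on [1:q]
#3=q depends on [2:q]
#4=r has no predecessor
#5=p depends on [4:r]
sources: [0:t, 1:q, 4:r]
N(rest) = Σ N(rest − s) over sources s of rest; N(one piece) = 1:
  size 1 → [0]=1  [3]=1  [5]=1
  size 2 → [0,3]=2  [0,5]=2  [2,3]=1  [3,5]=2  [4,5]=1
  size 3 → [0,2,3]=3  [0,3,5]=6  [0,4,5]=3  [1,2,3]=1  [2,3,5]=3  [3,4,5]=3
  size 4 → [0,1,2,3]=4  [0,2,3,5]=12  [0,3,4,5]=12  [1,2,3,5]=4  [2,3,4,5]=6
  first=0(t) contributes 10
  first=1(q) contributes 30
  first=4(r) contributes 20
|[w]| = 60

60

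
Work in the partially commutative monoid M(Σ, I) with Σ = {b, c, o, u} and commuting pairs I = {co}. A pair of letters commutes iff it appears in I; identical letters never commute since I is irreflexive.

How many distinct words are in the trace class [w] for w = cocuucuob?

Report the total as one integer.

3

drop 0:c onto floor
drop 1:o onto floor
drop 2:c onto {0:c}
drop 3:u onto {1:o, 2:c}
drop 4:u onto {3:u}
drop 5:c onto {4:u}
drop 6:u onto {5:c}
drop 7:o onto {6:u}
drop 8:b onto {7:o}
ground layer = {0:c, 1:o}
drop-orders for the pieces not yet dropped (sum over which currently-grounded one goes next):
  1 to go: {8} 1
  2 to go: {7,8} 1
  3 to go: {6,7,8} 1
  4 to go: {5,6,7,8} 1
  5 to go: {4,5,6,7,8} 1
  6 to go: {3,4,5,6,7,8} 1
  7 to go: {1,3,4,5,6,7,8} 1  {2,3,4,5,6,7,8} 1
  if 0:c drops first: 2 orders
  if 1:o drops first: 1 orders
heap linearizations: 3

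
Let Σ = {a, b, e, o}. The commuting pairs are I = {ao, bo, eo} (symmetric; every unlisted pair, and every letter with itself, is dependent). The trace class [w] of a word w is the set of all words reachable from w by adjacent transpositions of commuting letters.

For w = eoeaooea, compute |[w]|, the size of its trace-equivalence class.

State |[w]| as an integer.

0(e) covers ∅
1(o) covers ∅
2(e) covers 0:e
3(a) covers 2:e
4(o) covers 1:o
5(o) covers 4:o
6(e) covers 3:a
7(a) covers 6:e
floor of heap: 0:e, 1:o
completions by unplaced set U, small U first (add the entries for U minus each lowest piece of U):
  |U|=1: {5}:1  {7}:1
  |U|=2: {4,5}:1  {5,7}:2  {6,7}:1
  |U|=3: {1,4,5}:1  {3,6,7}:1  {4,5,7}:3  {5,6,7}:3
  |U|=4: {1,4,5,7}:4  {2,3,6,7}:1  {3,5,6,7}:4  {4,5,6,7}:6
  |U|=5: {0,2,3,6,7}:1  {1,4,5,6,7}:10  {2,3,5,6,7}:5  {3,4,5,6,7}:10
  |U|=6: {0,2,3,5,6,7}:6  {1,3,4,5,6,7}:20  {2,3,4,5,6,7}:15
  start at 0(e): 35
  start at 1(o): 21
sum over floor = 56

56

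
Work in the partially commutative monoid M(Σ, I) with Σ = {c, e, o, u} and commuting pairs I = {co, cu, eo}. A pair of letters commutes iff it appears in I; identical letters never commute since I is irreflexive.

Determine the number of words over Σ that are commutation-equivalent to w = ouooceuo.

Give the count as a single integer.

drop 0:o onto floor
drop 1:u onto {0:o}
drop 2:o onto {1:u}
drop 3:o onto {2:o}
drop 4:c onto floor
drop 5:e onto {1:u, 4:c}
drop 6:u onto {3:o, 5:e}
drop 7:o onto {6:u}
ground layer = {0:o, 4:c}
drop-orders for the pieces not yet dropped (sum over which currently-grounded one goes next):
  1 to go: {7} 1
  2 to go: {6,7} 1
  3 to go: {3,6,7} 1  {5,6,7} 1
  4 to go: {2,3,6,7} 1  {3,5,6,7} 2  {4,5,6,7} 1
  5 to go: {2,3,5,6,7} 3  {3,4,5,6,7} 3
  6 to go: {1,2,3,5,6,7} 3  {2,3,4,5,6,7} 6
  if 0:o drops first: 9 orders
  if 4:c drops first: 3 orders
heap linearizations: 12

12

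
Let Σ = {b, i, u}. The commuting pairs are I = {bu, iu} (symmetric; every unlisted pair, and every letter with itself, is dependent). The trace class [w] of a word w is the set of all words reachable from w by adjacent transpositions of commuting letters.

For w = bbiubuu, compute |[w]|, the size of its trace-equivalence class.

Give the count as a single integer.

#0=b has no predecessor
#1=b depends on [0:b]
#2=i depends on [1:b]
#3=u has no predecessor
#4=b depends on [2:i]
#5=u depends on [3:u]
#6=u depends on [5:u]
sources: [0:b, 3:u]
N(rest) = Σ N(rest − s) over sources s of rest; N(one piece) = 1:
  size 1 → [4]=1  [6]=1
  size 2 → [2,4]=1  [4,6]=2  [5,6]=1
  size 3 → [1,2,4]=1  [2,4,6]=3  [3,5,6]=1  [4,5,6]=3
  size 4 → [0,1,2,4]=1  [1,2,4,6]=4  [2,4,5,6]=6  [3,4,5,6]=4
  size 5 → [0,1,2,4,6]=5  [1,2,4,5,6]=10  [2,3,4,5,6]=10
  first=0(b) contributes 20
  first=3(u) contributes 15
|[w]| = 35

35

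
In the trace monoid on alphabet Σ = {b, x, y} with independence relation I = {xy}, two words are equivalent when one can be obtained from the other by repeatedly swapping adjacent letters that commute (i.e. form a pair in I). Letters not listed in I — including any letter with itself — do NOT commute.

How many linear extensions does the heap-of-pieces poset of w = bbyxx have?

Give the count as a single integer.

#0=b has no predecessor
#1=b depends on [0:b]
#2=y depends on [1:b]
#3=x depends on [1:b]
#4=x depends on [3:x]
sources: [0:b]
N(rest) = Σ N(rest − s) over sources s of rest; N(one piece) = 1:
  size 1 → [2]=1  [4]=1
  size 2 → [2,4]=2  [3,4]=1
  size 3 → [2,3,4]=3
  first=0(b) contributes 3

3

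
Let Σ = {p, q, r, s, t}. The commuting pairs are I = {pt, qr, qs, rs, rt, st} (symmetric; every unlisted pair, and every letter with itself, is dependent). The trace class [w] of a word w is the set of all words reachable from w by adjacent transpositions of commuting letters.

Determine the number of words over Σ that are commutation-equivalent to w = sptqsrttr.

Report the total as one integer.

#0=s has no predecessor
#1=p depends on [0:s]
#2=t has no predecessor
#3=q depends on [1:p, 2:t]
#4=s depends on [1:p]
#5=r depends on [1:p]
#6=t depends on [3:q]
#7=t depends on [6:t]
#8=r depends on [5:r]
sources: [0:s, 2:t]
N(rest) = Σ N(rest − s) over sources s of rest; N(one piece) = 1:
  size 1 → [4]=1  [7]=1  [8]=1
  size 2 → [4,7]=2  [4,8]=2  [5,8]=1  [6,7]=1  [7,8]=2
  size 3 → [3,6,7]=1  [4,5,8]=3  [4,6,7]=3  [4,7,8]=6  [5,7,8]=3  [6,7,8]=3
  size 4 → [2,3,6,7]=1  [3,4,6,7]=4  [3,6,7,8]=4  [4,5,7,8]=12  [4,6,7,8]=12  [5,6,7,8]=6
  size 5 → [2,3,4,6,7]=5  [2,3,6,7,8]=5  [3,4,6,7,8]=20  [3,5,6,7,8]=10  [4,5,6,7,8]=30
  size 6 → [2,3,4,6,7,8]=30  [2,3,5,6,7,8]=15  [3,4,5,6,7,8]=60
  size 7 → [1,3,4,5,6,7,8]=60  [2,3,4,5,6,7,8]=105
  first=0(s) contributes 165
  first=2(t) contributes 60
|[w]| = 225

225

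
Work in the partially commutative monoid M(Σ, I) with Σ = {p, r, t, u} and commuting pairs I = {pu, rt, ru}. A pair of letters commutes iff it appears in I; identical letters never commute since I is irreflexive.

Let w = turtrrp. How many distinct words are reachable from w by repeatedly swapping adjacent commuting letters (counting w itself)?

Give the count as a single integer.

piece 0:t — minimal
piece 1:u rests on {0:t}
piece 2:r — minimal
piece 3:t rests on {1:u}
piece 4:r rests on {2:r}
piece 5:r rests on {4:r}
piece 6:p rests on {3:t, 5:r}
minimal pieces: {0:t, 2:r}
ways to finish when only these pieces remain (= sum over removing one remaining piece with nothing left below it):
  1 left: {6}→1
  2 left: {3,6}→1  {5,6}→1
  3 left: {1,3,6}→1  {3,5,6}→2  {4,5,6}→1
  4 left: {0,1,3,6}→1  {1,3,5,6}→3  {2,4,5,6}→1  {3,4,5,6}→3
  5 left: {0,1,3,5,6}→4  {1,3,4,5,6}→6  {2,3,4,5,6}→4
  placing 0:t first → 10 extensions
  placing 2:r first → 10 extensions
total linear extensions = 20

20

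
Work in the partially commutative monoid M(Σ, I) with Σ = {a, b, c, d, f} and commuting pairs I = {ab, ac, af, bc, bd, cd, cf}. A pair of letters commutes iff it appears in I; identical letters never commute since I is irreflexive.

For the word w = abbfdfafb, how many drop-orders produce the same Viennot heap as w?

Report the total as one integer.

drop 0:a onto floor
drop 1:b onto floor
drop 2:b onto {1:b}
drop 3:f onto {2:b}
drop 4:d onto {0:a, 3:f}
drop 5:f onto {4:d}
drop 6:a onto {4:d}
drop 7:f onto {5:f}
drop 8:b onto {7:f}
ground layer = {0:a, 1:b}
drop-orders for the pieces not yet dropped (sum over which currently-grounded one goes next):
  1 to go: {6} 1  {8} 1
  2 to go: {6,8} 2  {7,8} 1
  3 to go: {5,7,8} 1  {6,7,8} 3
  4 to go: {5,6,7,8} 4
  5 to go: {4,5,6,7,8} 4
  6 to go: {0,4,5,6,7,8} 4  {3,4,5,6,7,8} 4
  7 to go: {0,3,4,5,6,7,8} 8  {2,3,4,5,6,7,8} 4
  if 0:a drops first: 4 orders
  if 1:b drops first: 12 orders
heap linearizations: 16

16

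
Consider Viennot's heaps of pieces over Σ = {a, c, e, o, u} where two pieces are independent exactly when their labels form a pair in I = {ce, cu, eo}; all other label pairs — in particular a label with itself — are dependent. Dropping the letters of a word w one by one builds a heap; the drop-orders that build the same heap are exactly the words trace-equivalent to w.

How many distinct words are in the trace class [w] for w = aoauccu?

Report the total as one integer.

6

#0=a has no predecessor
#1=o depends on [0:a]
#2=a depends on [1:o]
#3=u depends on [2:a]
#4=c depends on [2:a]
#5=c depends on [4:c]
#6=u depends on [3:u]
sources: [0:a]
N(rest) = Σ N(rest − s) over sources s of rest; N(one piece) = 1:
  size 1 → [5]=1  [6]=1
  size 2 → [3,6]=1  [4,5]=1  [5,6]=2
  size 3 → [3,5,6]=3  [4,5,6]=3
  size 4 → [3,4,5,6]=6
  size 5 → [2,3,4,5,6]=6
  first=0(a) contributes 6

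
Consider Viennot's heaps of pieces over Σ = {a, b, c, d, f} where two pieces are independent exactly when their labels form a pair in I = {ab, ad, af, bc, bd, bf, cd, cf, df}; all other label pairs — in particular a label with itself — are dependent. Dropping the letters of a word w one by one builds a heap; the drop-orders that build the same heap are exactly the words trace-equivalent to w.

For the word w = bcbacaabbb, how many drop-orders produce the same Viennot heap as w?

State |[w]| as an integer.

#0=b has no predecessor
#1=c has no predecessor
#2=b depends on [0:b]
#3=a depends on [1:c]
#4=c depends on [3:a]
#5=a depends on [4:c]
#6=a depends on [5:a]
#7=b depends on [2:b]
#8=b depends on [7:b]
#9=b depends on [8:b]
sources: [0:b, 1:c]
N(rest) = Σ N(rest − s) over sources s of rest; N(one piece) = 1:
  size 1 → [6]=1  [9]=1
  size 2 → [5,6]=1  [6,9]=2  [8,9]=1
  size 3 → [4,5,6]=1  [5,6,9]=3  [6,8,9]=3  [7,8,9]=1
  size 4 → [2,7,8,9]=1  [3,4,5,6]=1  [4,5,6,9]=4  [5,6,8,9]=6  [6,7,8,9]=4
  size 5 → [0,2,7,8,9]=1  [1,3,4,5,6]=1  [2,6,7,8,9]=5  [3,4,5,6,9]=5  [4,5,6,8,9]=10  [5,6,7,8,9]=10
  size 6 → [0,2,6,7,8,9]=6  [1,3,4,5,6,9]=6  [2,5,6,7,8,9]=15  [3,4,5,6,8,9]=15  [4,5,6,7,8,9]=20
  size 7 → [0,2,5,6,7,8,9]=21  [1,3,4,5,6,8,9]=21  [2,4,5,6,7,8,9]=35  [3,4,5,6,7,8,9]=35
  size 8 → [0,2,4,5,6,7,8,9]=56  [1,3,4,5,6,7,8,9]=56  [2,3,4,5,6,7,8,9]=70
  first=0(b) contributes 126
  first=1(c) contributes 126
|[w]| = 252

252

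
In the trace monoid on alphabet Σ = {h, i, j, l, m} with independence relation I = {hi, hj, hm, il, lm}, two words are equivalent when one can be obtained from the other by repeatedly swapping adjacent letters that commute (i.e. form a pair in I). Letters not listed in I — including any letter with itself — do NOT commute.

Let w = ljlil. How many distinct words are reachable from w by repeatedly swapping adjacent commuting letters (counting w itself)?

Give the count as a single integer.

#0=l has no predecessor
#1=j depends on [0:l]
#2=l depends on [1:j]
#3=i depends on [1:j]
#4=l depends on [2:l]
sources: [0:l]
N(rest) = Σ N(rest − s) over sources s of rest; N(one piece) = 1:
  size 1 → [3]=1  [4]=1
  size 2 → [2,4]=1  [3,4]=2
  size 3 → [2,3,4]=3
  first=0(l) contributes 3

3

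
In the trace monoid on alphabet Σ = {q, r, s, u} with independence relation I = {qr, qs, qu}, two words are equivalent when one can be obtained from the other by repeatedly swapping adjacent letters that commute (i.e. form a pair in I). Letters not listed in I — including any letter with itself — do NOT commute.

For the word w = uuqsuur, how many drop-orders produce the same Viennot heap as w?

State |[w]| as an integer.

#0=u has no predecessor
#1=u depends on [0:u]
#2=q has no predecessor
#3=s depends on [1:u]
#4=u depends on [3:s]
#5=u depends on [4:u]
#6=r depends on [5:u]
sources: [0:u, 2:q]
N(rest) = Σ N(rest − s) over sources s of rest; N(one piece) = 1:
  size 1 → [2]=1  [6]=1
  size 2 → [2,6]=2  [5,6]=1
  size 3 → [2,5,6]=3  [4,5,6]=1
  size 4 → [2,4,5,6]=4  [3,4,5,6]=1
  size 5 → [1,3,4,5,6]=1  [2,3,4,5,6]=5
  first=0(u) contributes 6
  first=2(q) contributes 1
|[w]| = 7

7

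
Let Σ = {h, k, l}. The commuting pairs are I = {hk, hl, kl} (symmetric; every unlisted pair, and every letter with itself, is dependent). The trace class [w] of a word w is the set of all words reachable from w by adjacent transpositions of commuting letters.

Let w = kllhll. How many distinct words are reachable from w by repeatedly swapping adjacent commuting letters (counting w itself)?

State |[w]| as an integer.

#0=k has no predecessor
#1=l has no predecessor
#2=l depends on [1:l]
#3=h has no predecessor
#4=l depends on [2:l]
#5=l depends on [4:l]
sources: [0:k, 1:l, 3:h]
N(rest) = Σ N(rest − s) over sources s of rest; N(one piece) = 1:
  size 1 → [0]=1  [3]=1  [5]=1
  size 2 → [0,3]=2  [0,5]=2  [3,5]=2  [4,5]=1
  size 3 → [0,3,5]=6  [0,4,5]=3  [2,4,5]=1  [3,4,5]=3
  size 4 → [0,2,4,5]=4  [0,3,4,5]=12  [1,2,4,5]=1  [2,3,4,5]=4
  first=0(k) contributes 5
  first=1(l) contributes 20
  first=3(h) contributes 5
|[w]| = 30

30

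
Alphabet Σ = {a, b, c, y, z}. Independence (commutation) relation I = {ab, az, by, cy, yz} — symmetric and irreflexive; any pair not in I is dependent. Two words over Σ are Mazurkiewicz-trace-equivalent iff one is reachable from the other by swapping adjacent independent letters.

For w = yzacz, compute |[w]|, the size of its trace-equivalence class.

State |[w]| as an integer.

#0=y has no predecessor
#1=z has no predecessor
#2=a depends on [0:y]
#3=c depends on [1:z, 2:a]
#4=z depends on [3:c]
sources: [0:y, 1:z]
N(rest) = Σ N(rest − s) over sources s of rest; N(one piece) = 1:
  size 1 → [4]=1
  size 2 → [3,4]=1
  size 3 → [1,3,4]=1  [2,3,4]=1
  first=0(y) contributes 2
  first=1(z) contributes 1
|[w]| = 3

3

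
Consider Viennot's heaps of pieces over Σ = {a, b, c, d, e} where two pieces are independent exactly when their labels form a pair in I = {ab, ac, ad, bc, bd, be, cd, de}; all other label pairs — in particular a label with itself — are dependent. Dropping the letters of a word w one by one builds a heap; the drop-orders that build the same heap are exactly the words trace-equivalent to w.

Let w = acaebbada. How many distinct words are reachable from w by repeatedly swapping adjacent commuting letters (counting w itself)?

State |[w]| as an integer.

piece 0:a — minimal
piece 1:c — minimal
piece 2:a rests on {0:a}
piece 3:e rests on {1:c, 2:a}
piece 4:b — minimal
piece 5:b rests on {4:b}
piece 6:a rests on {3:e}
piece 7:d — minimal
piece 8:a rests on {6:a}
minimal pieces: {0:a, 1:c, 4:b, 7:d}
ways to finish when only these pieces remain (= sum over removing one remaining piece with nothing left below it):
  1 left: {5}→1  {7}→1  {8}→1
  2 left: {4,5}→1  {5,7}→2  {5,8}→2  {6,8}→1  {7,8}→2
  3 left: {3,6,8}→1  {4,5,7}→3  {4,5,8}→3  {5,6,8}→3  {5,7,8}→6  {6,7,8}→3
  4 left: {1,3,6,8}→1  {2,3,6,8}→1  {3,5,6,8}→4  {3,6,7,8}→4  {4,5,6,8}→6  {4,5,7,8}→12  {5,6,7,8}→12
  5 left: {0,2,3,6,8}→1  {1,2,3,6,8}→2  {1,3,5,6,8}→5  {1,3,6,7,8}→5  {2,3,5,6,8}→5  {2,3,6,7,8}→5  {3,4,5,6,8}→10  {3,5,6,7,8}→20  {4,5,6,7,8}→30
  6 left: {0,1,2,3,6,8}→3  {0,2,3,5,6,8}→6  {0,2,3,6,7,8}→6  {1,2,3,5,6,8}→12  {1,2,3,6,7,8}→12  {1,3,4,5,6,8}→15  {1,3,5,6,7,8}→30  {2,3,4,5,6,8}→15  {2,3,5,6,7,8}→30  {3,4,5,6,7,8}→60
  7 left: {0,1,2,3,5,6,8}→21  {0,1,2,3,6,7,8}→21  {0,2,3,4,5,6,8}→21  {0,2,3,5,6,7,8}→42  {1,2,3,4,5,6,8}→42  {1,2,3,5,6,7,8}→84  {1,3,4,5,6,7,8}→105  {2,3,4,5,6,7,8}→105
  placing 0:a first → 336 extensions
  placing 1:c first → 168 extensions
  placing 4:b first → 168 extensions
  placing 7:d first → 84 extensions
total linear extensions = 756

756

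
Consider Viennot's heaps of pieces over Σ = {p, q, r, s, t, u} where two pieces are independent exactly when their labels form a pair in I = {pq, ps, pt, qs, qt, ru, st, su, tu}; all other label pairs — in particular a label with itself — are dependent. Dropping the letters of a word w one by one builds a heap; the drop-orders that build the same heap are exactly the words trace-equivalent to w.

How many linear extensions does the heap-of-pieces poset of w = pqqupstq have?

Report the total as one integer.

336

0(p) covers ∅
1(q) covers ∅
2(q) covers 1:q
3(u) covers 0:p, 2:q
4(p) covers 3:u
5(s) covers ∅
6(t) covers ∅
7(q) covers 3:u
floor of heap: 0:p, 1:q, 5:s, 6:t
completions by unplaced set U, small U first (add the entries for U minus each lowest piece of U):
  |U|=1: {4}:1  {5}:1  {6}:1  {7}:1
  |U|=2: {4,5}:2  {4,6}:2  {4,7}:2  {5,6}:2  {5,7}:2  {6,7}:2
  |U|=3: {3,4,7}:2  {4,5,6}:6  {4,5,7}:6  {4,6,7}:6  {5,6,7}:6
  |U|=4: {0,3,4,7}:2  {2,3,4,7}:2  {3,4,5,7}:8  {3,4,6,7}:8  {4,5,6,7}:24
  |U|=5: {0,2,3,4,7}:4  {0,3,4,5,7}:10  {0,3,4,6,7}:10  {1,2,3,4,7}:2  {2,3,4,5,7}:10  {2,3,4,6,7}:10  {3,4,5,6,7}:40
  |U|=6: {0,1,2,3,4,7}:6  {0,2,3,4,5,7}:24  {0,2,3,4,6,7}:24  {0,3,4,5,6,7}:60  {1,2,3,4,5,7}:12  {1,2,3,4,6,7}:12  {2,3,4,5,6,7}:60
  start at 0(p): 84
  start at 1(q): 168
  start at 5(s): 42
  start at 6(t): 42
sum over floor = 336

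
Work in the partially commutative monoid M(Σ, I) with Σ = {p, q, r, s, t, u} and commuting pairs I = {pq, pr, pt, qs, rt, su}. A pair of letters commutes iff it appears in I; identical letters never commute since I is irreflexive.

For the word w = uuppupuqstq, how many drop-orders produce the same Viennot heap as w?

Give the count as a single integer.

#0=u has no predecessor
#1=u depends on [0:u]
#2=p depends on [1:u]
#3=p depends on [2:p]
#4=u depends on [3:p]
#5=p depends on [4:u]
#6=u depends on [5:p]
#7=q depends on [6:u]
#8=s depends on [5:p]
#9=t depends on [7:q, 8:s]
#10=q depends on [9:t]
sources: [0:u]
N(rest) = Σ N(rest − s) over sources s of rest; N(one piece) = 1:
  size 1 → [10]=1
  size 2 → [9,10]=1
  size 3 → [7,9,10]=1  [8,9,10]=1
  size 4 → [6,7,9,10]=1  [7,8,9,10]=2
  size 5 → [6,7,8,9,10]=3
  size 6 → [5,6,7,8,9,10]=3
  size 7 → [4,5,6,7,8,9,10]=3
  size 8 → [3,4,5,6,7,8,9,10]=3
  size 9 → [2,3,4,5,6,7,8,9,10]=3
  first=0(u) contributes 3

3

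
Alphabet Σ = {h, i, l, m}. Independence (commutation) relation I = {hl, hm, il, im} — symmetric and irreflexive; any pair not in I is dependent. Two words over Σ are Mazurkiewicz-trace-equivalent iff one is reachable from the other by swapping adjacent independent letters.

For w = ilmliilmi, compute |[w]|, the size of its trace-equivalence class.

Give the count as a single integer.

0(i) covers ∅
1(l) covers ∅
2(m) covers 1:l
3(l) covers 2:m
4(i) covers 0:i
5(i) covers 4:i
6(l) covers 3:l
7(m) covers 6:l
8(i) covers 5:i
floor of heap: 0:i, 1:l
completions by unplaced set U, small U first (add the entries for U minus each lowest piece of U):
  |U|=1: {7}:1  {8}:1
  |U|=2: {5,8}:1  {6,7}:1  {7,8}:2
  |U|=3: {3,6,7}:1  {4,5,8}:1  {5,7,8}:3  {6,7,8}:3
  |U|=4: {0,4,5,8}:1  {2,3,6,7}:1  {3,6,7,8}:4  {4,5,7,8}:4  {5,6,7,8}:6
  |U|=5: {0,4,5,7,8}:5  {1,2,3,6,7}:1  {2,3,6,7,8}:5  {3,5,6,7,8}:10  {4,5,6,7,8}:10
  |U|=6: {0,4,5,6,7,8}:15  {1,2,3,6,7,8}:6  {2,3,5,6,7,8}:15  {3,4,5,6,7,8}:20
  |U|=7: {0,3,4,5,6,7,8}:35  {1,2,3,5,6,7,8}:21  {2,3,4,5,6,7,8}:35
  start at 0(i): 56
  start at 1(l): 70
sum over floor = 126

126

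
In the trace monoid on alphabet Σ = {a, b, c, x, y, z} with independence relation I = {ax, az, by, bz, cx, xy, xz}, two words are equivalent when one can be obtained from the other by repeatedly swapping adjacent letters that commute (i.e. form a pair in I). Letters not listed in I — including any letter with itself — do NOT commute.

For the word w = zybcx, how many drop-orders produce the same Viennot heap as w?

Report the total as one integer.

#0=z has no predecessor
#1=y depends on [0:z]
#2=b has no predecessor
#3=c depends on [1:y, 2:b]
#4=x depends on [2:b]
sources: [0:z, 2:b]
N(rest) = Σ N(rest − s) over sources s of rest; N(one piece) = 1:
  size 1 → [3]=1  [4]=1
  size 2 → [1,3]=1  [3,4]=2
  size 3 → [0,1,3]=1  [1,3,4]=3  [2,3,4]=2
  first=0(z) contributes 5
  first=2(b) contributes 4
|[w]| = 9

9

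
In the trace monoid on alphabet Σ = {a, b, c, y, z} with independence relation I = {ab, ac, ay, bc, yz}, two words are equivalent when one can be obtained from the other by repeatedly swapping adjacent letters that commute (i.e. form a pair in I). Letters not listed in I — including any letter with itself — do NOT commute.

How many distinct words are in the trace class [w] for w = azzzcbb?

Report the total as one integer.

0(a) covers ∅
1(z) covers 0:a
2(z) covers 1:z
3(z) covers 2:z
4(c) covers 3:z
5(b) covers 3:z
6(b) covers 5:b
floor of heap: 0:a
completions by unplaced set U, small U first (add the entries for U minus each lowest piece of U):
  |U|=1: {4}:1  {6}:1
  |U|=2: {4,6}:2  {5,6}:1
  |U|=3: {4,5,6}:3
  |U|=4: {3,4,5,6}:3
  |U|=5: {2,3,4,5,6}:3
  start at 0(a): 3

3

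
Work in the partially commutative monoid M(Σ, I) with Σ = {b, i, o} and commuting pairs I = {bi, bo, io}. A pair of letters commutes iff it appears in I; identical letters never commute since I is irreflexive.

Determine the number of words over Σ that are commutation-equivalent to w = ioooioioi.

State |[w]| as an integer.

126

drop 0:i onto floor
drop 1:o onto floor
drop 2:o onto {1:o}
drop 3:o onto {2:o}
drop 4:i onto {0:i}
drop 5:o onto {3:o}
drop 6:i onto {4:i}
drop 7:o onto {5:o}
drop 8:i onto {6:i}
ground layer = {0:i, 1:o}
drop-orders for the pieces not yet dropped (sum over which currently-grounded one goes next):
  1 to go: {7} 1  {8} 1
  2 to go: {5,7} 1  {6,8} 1  {7,8} 2
  3 to go: {3,5,7} 1  {4,6,8} 1  {5,7,8} 3  {6,7,8} 3
  4 to go: {0,4,6,8} 1  {2,3,5,7} 1  {3,5,7,8} 4  {4,6,7,8} 4  {5,6,7,8} 6
  5 to go: {0,4,6,7,8} 5  {1,2,3,5,7} 1  {2,3,5,7,8} 5  {3,5,6,7,8} 10  {4,5,6,7,8} 10
  6 to go: {0,4,5,6,7,8} 15  {1,2,3,5,7,8} 6  {2,3,5,6,7,8} 15  {3,4,5,6,7,8} 20
  7 to go: {0,3,4,5,6,7,8} 35  {1,2,3,5,6,7,8} 21  {2,3,4,5,6,7,8} 35
  if 0:i drops first: 56 orders
  if 1:o drops first: 70 orders
heap linearizations: 126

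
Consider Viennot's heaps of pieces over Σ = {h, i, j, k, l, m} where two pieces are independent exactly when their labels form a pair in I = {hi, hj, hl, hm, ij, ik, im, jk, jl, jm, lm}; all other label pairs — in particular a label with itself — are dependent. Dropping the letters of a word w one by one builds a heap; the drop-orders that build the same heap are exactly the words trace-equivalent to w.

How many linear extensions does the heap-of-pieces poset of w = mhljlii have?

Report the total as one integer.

drop 0:m onto floor
drop 1:h onto floor
drop 2:l onto floor
drop 3:j onto floor
drop 4:l onto {2:l}
drop 5:i onto {4:l}
drop 6:i onto {5:i}
ground layer = {0:m, 1:h, 2:l, 3:j}
drop-orders for the pieces not yet dropped (sum over which currently-grounded one goes next):
  1 to go: {0} 1  {1} 1  {3} 1  {6} 1
  2 to go: {0,1} 2  {0,3} 2  {0,6} 2  {1,3} 2  {1,6} 2  {3,6} 2  {5,6} 1
  3 to go: {0,1,3} 6  {0,1,6} 6  {0,3,6} 6  {0,5,6} 3  {1,3,6} 6  {1,5,6} 3  {3,5,6} 3  {4,5,6} 1
  4 to go: {0,1,3,6} 24  {0,1,5,6} 12  {0,3,5,6} 12  {0,4,5,6} 4  {1,3,5,6} 12  {1,4,5,6} 4  {2,4,5,6} 1  {3,4,5,6} 4
  5 to go: {0,1,3,5,6} 60  {0,1,4,5,6} 20  {0,2,4,5,6} 5  {0,3,4,5,6} 20  {1,2,4,5,6} 5  {1,3,4,5,6} 20  {2,3,4,5,6} 5
  if 0:m drops first: 30 orders
  if 1:h drops first: 30 orders
  if 2:l drops first: 120 orders
  if 3:j drops first: 30 orders
heap linearizations: 210

210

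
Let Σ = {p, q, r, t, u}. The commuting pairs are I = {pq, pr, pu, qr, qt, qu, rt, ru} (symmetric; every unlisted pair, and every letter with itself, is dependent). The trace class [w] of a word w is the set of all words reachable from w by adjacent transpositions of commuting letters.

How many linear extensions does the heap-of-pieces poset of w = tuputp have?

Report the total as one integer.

3

drop 0:t onto floor
drop 1:u onto {0:t}
drop 2:p onto {0:t}
drop 3:u onto {1:u}
drop 4:t onto {2:p, 3:u}
drop 5:p onto {4:t}
ground layer = {0:t}
drop-orders for the pieces not yet dropped (sum over which currently-grounded one goes next):
  1 to go: {5} 1
  2 to go: {4,5} 1
  3 to go: {2,4,5} 1  {3,4,5} 1
  4 to go: {1,3,4,5} 1  {2,3,4,5} 2
  if 0:t drops first: 3 orders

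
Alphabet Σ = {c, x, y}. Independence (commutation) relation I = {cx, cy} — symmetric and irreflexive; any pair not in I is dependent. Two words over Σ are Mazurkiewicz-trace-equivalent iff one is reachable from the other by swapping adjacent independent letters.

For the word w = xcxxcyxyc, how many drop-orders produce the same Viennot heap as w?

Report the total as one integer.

0(x) covers ∅
1(c) covers ∅
2(x) covers 0:x
3(x) covers 2:x
4(c) covers 1:c
5(y) covers 3:x
6(x) covers 5:y
7(y) covers 6:x
8(c) covers 4:c
floor of heap: 0:x, 1:c
completions by unplaced set U, small U first (add the entries for U minus each lowest piece of U):
  |U|=1: {7}:1  {8}:1
  |U|=2: {4,8}:1  {6,7}:1  {7,8}:2
  |U|=3: {1,4,8}:1  {4,7,8}:3  {5,6,7}:1  {6,7,8}:3
  |U|=4: {1,4,7,8}:4  {3,5,6,7}:1  {4,6,7,8}:6  {5,6,7,8}:4
  |U|=5: {1,4,6,7,8}:10  {2,3,5,6,7}:1  {3,5,6,7,8}:5  {4,5,6,7,8}:10
  |U|=6: {0,2,3,5,6,7}:1  {1,4,5,6,7,8}:20  {2,3,5,6,7,8}:6  {3,4,5,6,7,8}:15
  |U|=7: {0,2,3,5,6,7,8}:7  {1,3,4,5,6,7,8}:35  {2,3,4,5,6,7,8}:21
  start at 0(x): 56
  start at 1(c): 28
sum over floor = 84

84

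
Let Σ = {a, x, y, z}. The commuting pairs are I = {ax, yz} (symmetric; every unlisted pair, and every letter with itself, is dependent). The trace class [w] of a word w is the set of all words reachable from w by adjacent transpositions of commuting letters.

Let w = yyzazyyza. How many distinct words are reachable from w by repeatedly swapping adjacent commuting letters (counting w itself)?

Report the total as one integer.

drop 0:y onto floor
drop 1:y onto {0:y}
drop 2:z onto floor
drop 3:a onto {1:y, 2:z}
drop 4:z onto {3:a}
drop 5:y onto {3:a}
drop 6:y onto {5:y}
drop 7:z onto {4:z}
drop 8:a onto {6:y, 7:z}
ground layer = {0:y, 2:z}
drop-orders for the pieces not yet dropped (sum over which currently-grounded one goes next):
  1 to go: {8} 1
  2 to go: {6,8} 1  {7,8} 1
  3 to go: {4,7,8} 1  {5,6,8} 1  {6,7,8} 2
  4 to go: {4,6,7,8} 3  {5,6,7,8} 3
  5 to go: {4,5,6,7,8} 6
  6 to go: {3,4,5,6,7,8} 6
  7 to go: {1,3,4,5,6,7,8} 6  {2,3,4,5,6,7,8} 6
  if 0:y drops first: 12 orders
  if 2:z drops first: 6 orders
heap linearizations: 18

18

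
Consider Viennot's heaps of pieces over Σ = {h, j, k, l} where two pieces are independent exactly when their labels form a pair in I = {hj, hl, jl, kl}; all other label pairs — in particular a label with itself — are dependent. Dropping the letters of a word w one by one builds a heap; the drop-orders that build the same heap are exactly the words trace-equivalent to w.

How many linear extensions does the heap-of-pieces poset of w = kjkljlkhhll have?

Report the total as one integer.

#0=k has no predecessor
#1=j depends on [0:k]
#2=k depends on [1:j]
#3=l has no predecessor
#4=j depends on [2:k]
#5=l depends on [3:l]
#6=k depends on [4:j]
#7=h depends on [6:k]
#8=h depends on [7:h]
#9=l depends on [5:l]
#10=l depends on [9:l]
sources: [0:k, 3:l]
N(rest) = Σ N(rest − s) over sources s of rest; N(one piece) = 1:
  size 1 → [8]=1  [10]=1
  size 2 → [7,8]=1  [8,10]=2  [9,10]=1
  size 3 → [5,9,10]=1  [6,7,8]=1  [7,8,10]=3  [8,9,10]=3
  size 4 → [3,5,9,10]=1  [4,6,7,8]=1  [5,8,9,10]=4  [6,7,8,10]=4  [7,8,9,10]=6
  size 5 → [2,4,6,7,8]=1  [3,5,8,9,10]=5  [4,6,7,8,10]=5  [5,7,8,9,10]=10  [6,7,8,9,10]=10
  size 6 → [1,2,4,6,7,8]=1  [2,4,6,7,8,10]=6  [3,5,7,8,9,10]=15  [4,6,7,8,9,10]=15  [5,6,7,8,9,10]=20
  size 7 → [0,1,2,4,6,7,8]=1  [1,2,4,6,7,8,10]=7  [2,4,6,7,8,9,10]=21  [3,5,6,7,8,9,10]=35  [4,5,6,7,8,9,10]=35
  size 8 → [0,1,2,4,6,7,8,10]=8  [1,2,4,6,7,8,9,10]=28  [2,4,5,6,7,8,9,10]=56  [3,4,5,6,7,8,9,10]=70
  size 9 → [0,1,2,4,6,7,8,9,10]=36  [1,2,4,5,6,7,8,9,10]=84  [2,3,4,5,6,7,8,9,10]=126
  first=0(k) contributes 210
  first=3(l) contributes 120
|[w]| = 330

330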